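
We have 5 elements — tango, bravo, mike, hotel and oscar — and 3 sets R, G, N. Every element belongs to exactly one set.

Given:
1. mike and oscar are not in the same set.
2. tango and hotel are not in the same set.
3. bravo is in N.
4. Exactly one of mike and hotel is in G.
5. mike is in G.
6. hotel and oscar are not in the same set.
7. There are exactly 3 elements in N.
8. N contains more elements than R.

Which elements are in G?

G = {mike}

From (3): bravo ∈ N.
From (5): mike ∈ G.
(1): oscar ∉ G.
(4) (exactly one): hotel ∉ G.
Suppose tango ∈ G: no assignment then satisfies all the clues, so tango ∉ G.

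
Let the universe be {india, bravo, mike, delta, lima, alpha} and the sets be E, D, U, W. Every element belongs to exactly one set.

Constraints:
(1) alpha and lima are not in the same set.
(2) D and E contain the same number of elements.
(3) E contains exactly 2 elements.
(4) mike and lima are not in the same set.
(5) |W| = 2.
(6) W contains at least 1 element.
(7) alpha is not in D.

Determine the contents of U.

U = {}

From (7): alpha ∉ D.
Suppose india ∈ U: no assignment then satisfies all the clues, so india ∉ U.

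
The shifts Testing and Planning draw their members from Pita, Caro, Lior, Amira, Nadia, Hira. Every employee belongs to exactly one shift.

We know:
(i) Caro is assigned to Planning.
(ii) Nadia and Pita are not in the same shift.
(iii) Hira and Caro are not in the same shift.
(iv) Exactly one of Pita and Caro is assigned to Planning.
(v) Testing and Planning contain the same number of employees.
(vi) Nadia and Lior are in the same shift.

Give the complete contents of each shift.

From (i): Caro ∈ Planning.
(iii): Hira ∉ Planning.
(iv) (exactly one): Pita ∉ Planning.
Only one shift left: Pita ∈ Testing.
Only one shift left: Hira ∈ Testing.
(ii): Nadia ∉ Testing.
(vi): Lior matches Nadia: Lior ∉ Testing.
Only one shift left: Lior ∈ Planning.
Only one shift left: Nadia ∈ Planning.
Suppose Amira ∉ Testing: no assignment then satisfies all the clues, so Amira ∈ Testing.

Testing = {Amira, Hira, Pita}; Planning = {Caro, Lior, Nadia}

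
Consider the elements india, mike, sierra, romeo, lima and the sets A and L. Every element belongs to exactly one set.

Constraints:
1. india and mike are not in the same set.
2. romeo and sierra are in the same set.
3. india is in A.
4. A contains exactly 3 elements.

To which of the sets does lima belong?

lima: L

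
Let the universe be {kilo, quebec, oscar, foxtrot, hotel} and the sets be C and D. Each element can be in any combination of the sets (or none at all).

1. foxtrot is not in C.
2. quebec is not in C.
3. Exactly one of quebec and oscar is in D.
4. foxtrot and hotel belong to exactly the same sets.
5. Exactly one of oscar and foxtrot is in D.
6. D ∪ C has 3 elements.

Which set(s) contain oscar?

oscar: none

From (1): foxtrot ∉ C.
From (2): quebec ∉ C.
(4): hotel matches foxtrot: hotel ∉ C.
Suppose oscar ∈ C: no assignment then satisfies all the clues, so oscar ∉ C.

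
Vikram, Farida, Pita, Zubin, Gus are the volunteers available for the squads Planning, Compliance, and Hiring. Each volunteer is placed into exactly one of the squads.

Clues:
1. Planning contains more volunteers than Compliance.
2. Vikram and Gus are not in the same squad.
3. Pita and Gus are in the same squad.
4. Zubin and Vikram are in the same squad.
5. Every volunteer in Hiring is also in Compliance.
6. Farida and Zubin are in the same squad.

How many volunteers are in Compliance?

2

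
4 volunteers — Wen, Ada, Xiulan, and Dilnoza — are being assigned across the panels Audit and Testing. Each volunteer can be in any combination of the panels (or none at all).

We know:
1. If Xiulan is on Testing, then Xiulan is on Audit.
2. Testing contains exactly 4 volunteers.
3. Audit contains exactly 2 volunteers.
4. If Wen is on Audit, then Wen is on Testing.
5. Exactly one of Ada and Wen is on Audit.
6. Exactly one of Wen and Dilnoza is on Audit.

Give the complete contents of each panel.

Audit = {Wen, Xiulan}; Testing = {Ada, Dilnoza, Wen, Xiulan}

(2): only 4 candidates remain for Testing, so all are in.
(1): Xiulan ∈ Audit.
Suppose Wen ∉ Audit: no assignment then satisfies all the clues, so Wen ∈ Audit.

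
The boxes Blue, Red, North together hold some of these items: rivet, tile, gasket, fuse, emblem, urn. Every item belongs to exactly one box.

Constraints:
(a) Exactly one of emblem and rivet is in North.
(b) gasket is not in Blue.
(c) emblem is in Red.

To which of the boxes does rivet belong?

rivet: North

From (b): gasket ∉ Blue.
From (c): emblem ∈ Red.
(a) (exactly one): rivet ∈ North.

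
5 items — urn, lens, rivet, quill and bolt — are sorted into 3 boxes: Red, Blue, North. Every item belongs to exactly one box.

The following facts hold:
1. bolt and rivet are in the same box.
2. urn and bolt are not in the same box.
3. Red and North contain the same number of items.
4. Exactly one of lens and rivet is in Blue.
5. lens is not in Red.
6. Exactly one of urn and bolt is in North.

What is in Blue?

Blue = {lens}

From (5): lens ∉ Red.
Suppose urn ∈ Blue: no assignment then satisfies all the clues, so urn ∉ Blue.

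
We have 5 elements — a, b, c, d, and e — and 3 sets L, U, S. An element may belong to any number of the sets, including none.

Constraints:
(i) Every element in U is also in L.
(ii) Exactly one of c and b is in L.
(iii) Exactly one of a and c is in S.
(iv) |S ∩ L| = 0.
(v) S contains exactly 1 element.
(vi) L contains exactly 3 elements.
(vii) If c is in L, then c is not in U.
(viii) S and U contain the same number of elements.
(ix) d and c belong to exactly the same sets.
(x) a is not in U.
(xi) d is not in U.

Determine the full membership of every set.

L = {c, d, e}; U = {e}; S = {a}

From (x): a ∉ U.
From (xi): d ∉ U.
(ix): c matches d: c ∉ U.
Suppose a ∈ L: no assignment then satisfies all the clues, so a ∉ L.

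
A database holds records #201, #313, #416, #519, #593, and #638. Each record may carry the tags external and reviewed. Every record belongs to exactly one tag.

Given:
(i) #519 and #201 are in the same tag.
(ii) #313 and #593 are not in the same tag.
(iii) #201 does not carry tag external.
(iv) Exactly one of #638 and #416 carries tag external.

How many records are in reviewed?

4

From (iii): #201 ∉ external.
(i): #519 matches #201: #519 ∉ external.
Only one tag left: #201 ∈ reviewed.
Only one tag left: #519 ∈ reviewed.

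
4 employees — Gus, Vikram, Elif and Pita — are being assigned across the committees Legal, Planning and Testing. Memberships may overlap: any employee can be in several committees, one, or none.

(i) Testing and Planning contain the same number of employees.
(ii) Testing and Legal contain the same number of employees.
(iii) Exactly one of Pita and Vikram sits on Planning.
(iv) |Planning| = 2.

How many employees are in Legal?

2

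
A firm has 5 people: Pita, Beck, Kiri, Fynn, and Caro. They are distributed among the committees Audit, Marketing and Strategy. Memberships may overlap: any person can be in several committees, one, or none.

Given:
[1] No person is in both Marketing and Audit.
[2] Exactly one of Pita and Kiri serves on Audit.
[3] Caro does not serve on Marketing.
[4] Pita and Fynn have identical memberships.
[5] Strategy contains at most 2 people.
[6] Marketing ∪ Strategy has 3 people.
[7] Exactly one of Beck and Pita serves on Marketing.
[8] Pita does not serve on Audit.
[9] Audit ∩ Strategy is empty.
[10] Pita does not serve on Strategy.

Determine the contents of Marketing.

Marketing = {Fynn, Pita}

From (3): Caro ∉ Marketing.
From (8): Pita ∉ Audit.
From (10): Pita ∉ Strategy.
(2) (exactly one): Kiri ∈ Audit.
(4): Fynn matches Pita: Fynn ∉ Audit.
(4): Fynn matches Pita: Fynn ∉ Strategy.
(9) (disjoint): Kiri ∉ Strategy.
(1) (disjoint): Kiri ∉ Marketing.
Suppose Pita ∉ Marketing: no assignment then satisfies all the clues, so Pita ∈ Marketing.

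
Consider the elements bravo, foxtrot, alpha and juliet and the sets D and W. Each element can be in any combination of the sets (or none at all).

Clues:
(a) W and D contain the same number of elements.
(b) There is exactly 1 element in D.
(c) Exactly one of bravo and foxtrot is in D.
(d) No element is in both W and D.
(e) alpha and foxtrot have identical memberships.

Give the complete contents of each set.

D = {bravo}; W = {juliet}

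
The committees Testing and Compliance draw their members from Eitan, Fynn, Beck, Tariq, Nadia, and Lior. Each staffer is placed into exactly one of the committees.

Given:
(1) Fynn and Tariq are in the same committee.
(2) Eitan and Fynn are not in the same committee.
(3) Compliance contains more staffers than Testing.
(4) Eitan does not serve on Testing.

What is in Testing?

From (4): Eitan ∉ Testing.
Only one committee left: Eitan ∈ Compliance.
(2): Fynn ∉ Compliance.
Only one committee left: Fynn ∈ Testing.
(1): Tariq matches Fynn: Tariq ∈ Testing.
Suppose Beck ∈ Testing: no assignment then satisfies all the clues, so Beck ∉ Testing.

Testing = {Fynn, Tariq}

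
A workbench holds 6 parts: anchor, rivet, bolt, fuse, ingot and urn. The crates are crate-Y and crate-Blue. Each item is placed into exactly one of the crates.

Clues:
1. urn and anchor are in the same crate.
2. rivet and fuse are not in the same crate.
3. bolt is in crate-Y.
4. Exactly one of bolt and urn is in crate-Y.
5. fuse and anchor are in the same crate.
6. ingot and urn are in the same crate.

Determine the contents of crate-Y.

crate-Y = {bolt, rivet}

From (3): bolt ∈ crate-Y.
(4) (exactly one): urn ∉ crate-Y.
(6): ingot matches urn: ingot ∉ crate-Y.
Only one crate left: ingot ∈ crate-Blue.
Only one crate left: urn ∈ crate-Blue.
(1): anchor matches urn: anchor ∉ crate-Y.
(1): anchor matches urn: anchor ∈ crate-Blue.
(5): fuse matches anchor: fuse ∉ crate-Y.
(5): fuse matches anchor: fuse ∈ crate-Blue.
(2): rivet ∉ crate-Blue.
Only one crate left: rivet ∈ crate-Y.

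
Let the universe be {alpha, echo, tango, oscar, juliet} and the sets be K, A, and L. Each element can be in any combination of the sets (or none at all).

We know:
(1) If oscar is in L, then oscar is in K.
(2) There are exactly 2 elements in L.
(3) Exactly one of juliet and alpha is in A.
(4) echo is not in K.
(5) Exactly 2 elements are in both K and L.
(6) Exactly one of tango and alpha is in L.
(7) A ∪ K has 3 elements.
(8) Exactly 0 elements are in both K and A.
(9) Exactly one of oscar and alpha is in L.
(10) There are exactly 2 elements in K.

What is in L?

L = {oscar, tango}

From (4): echo ∉ K.
Suppose alpha ∈ L: no assignment then satisfies all the clues, so alpha ∉ L.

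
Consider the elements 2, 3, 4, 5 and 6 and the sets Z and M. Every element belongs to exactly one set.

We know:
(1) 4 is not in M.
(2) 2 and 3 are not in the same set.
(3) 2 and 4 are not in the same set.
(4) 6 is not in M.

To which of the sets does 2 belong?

2: M

From (1): 4 ∉ M.
From (4): 6 ∉ M.
Only one set left: 4 ∈ Z.
Only one set left: 6 ∈ Z.
(3): 2 ∉ Z.
Only one set left: 2 ∈ M.
(2): 3 ∉ M.
Only one set left: 3 ∈ Z.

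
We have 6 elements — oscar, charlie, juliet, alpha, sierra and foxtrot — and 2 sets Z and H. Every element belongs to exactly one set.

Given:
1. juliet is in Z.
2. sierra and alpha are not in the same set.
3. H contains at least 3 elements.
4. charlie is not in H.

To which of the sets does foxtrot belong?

foxtrot: H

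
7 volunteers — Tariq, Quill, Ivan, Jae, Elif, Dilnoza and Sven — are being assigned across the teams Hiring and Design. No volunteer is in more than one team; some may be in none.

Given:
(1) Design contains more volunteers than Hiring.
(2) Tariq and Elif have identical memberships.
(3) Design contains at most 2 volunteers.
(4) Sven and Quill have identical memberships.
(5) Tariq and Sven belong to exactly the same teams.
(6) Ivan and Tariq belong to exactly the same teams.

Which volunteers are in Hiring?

Hiring = {}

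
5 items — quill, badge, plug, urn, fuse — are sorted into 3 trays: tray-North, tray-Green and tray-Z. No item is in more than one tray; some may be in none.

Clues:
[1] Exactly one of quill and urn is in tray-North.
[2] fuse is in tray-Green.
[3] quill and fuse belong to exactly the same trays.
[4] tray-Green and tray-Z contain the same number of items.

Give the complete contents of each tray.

From (2): fuse ∈ tray-Green.
(3): quill matches fuse: quill ∉ tray-North.
(3): quill matches fuse: quill ∈ tray-Green.
(1) (exactly one): urn ∈ tray-North.
Suppose badge ∈ tray-North: no assignment then satisfies all the clues, so badge ∉ tray-North.

tray-North = {urn}; tray-Green = {fuse, quill}; tray-Z = {badge, plug}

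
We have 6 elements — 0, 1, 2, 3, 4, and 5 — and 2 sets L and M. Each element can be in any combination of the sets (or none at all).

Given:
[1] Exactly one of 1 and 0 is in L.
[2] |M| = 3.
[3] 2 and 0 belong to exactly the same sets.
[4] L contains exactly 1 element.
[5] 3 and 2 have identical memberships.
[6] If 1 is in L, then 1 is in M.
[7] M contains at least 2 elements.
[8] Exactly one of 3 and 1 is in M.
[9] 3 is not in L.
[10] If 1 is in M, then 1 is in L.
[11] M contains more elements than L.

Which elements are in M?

From (9): 3 ∉ L.
(5): 2 matches 3: 2 ∉ L.
(3): 0 matches 2: 0 ∉ L.
(1) (exactly one): 1 ∈ L.
(4): L already has 1, so the rest are out.
(6): 1 ∈ M.
(8) (exactly one): 3 ∉ M.
(5): 2 matches 3: 2 ∉ M.
(3): 0 matches 2: 0 ∉ M.
(2): only 3 candidates remain for M, so all are in.

M = {1, 4, 5}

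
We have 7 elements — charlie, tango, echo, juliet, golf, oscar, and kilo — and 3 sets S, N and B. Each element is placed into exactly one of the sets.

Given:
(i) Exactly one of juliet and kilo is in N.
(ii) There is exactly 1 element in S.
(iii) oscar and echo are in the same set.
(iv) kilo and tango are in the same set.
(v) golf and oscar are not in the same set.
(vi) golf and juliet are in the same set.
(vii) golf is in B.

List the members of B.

From (vii): golf ∈ B.
(v): oscar ∉ B.
(vi): juliet matches golf: juliet ∉ S.
(vi): juliet matches golf: juliet ∉ N.
(vi): juliet matches golf: juliet ∈ B.
(i) (exactly one): kilo ∈ N.
(iii): echo matches oscar: echo ∉ B.
(iv): tango matches kilo: tango ∉ S.
(iv): tango matches kilo: tango ∈ N.
Suppose charlie ∈ B: no assignment then satisfies all the clues, so charlie ∉ B.

B = {golf, juliet}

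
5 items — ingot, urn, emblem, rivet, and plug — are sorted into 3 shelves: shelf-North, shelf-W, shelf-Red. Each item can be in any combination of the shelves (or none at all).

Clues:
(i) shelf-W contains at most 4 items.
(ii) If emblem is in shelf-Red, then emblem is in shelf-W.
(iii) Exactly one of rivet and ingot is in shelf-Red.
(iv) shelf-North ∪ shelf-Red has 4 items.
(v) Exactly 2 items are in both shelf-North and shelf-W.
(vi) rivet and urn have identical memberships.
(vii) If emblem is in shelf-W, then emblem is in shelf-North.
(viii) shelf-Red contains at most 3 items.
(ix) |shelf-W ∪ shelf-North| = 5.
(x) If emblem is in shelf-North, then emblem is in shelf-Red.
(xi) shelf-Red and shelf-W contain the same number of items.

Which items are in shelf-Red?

shelf-Red = {emblem, rivet, urn}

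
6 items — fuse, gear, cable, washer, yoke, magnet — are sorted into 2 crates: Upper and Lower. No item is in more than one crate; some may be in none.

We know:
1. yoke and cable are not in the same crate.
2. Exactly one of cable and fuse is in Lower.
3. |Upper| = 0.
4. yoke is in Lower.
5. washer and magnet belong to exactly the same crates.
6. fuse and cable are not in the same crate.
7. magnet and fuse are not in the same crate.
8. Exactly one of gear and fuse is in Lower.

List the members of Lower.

Lower = {fuse, yoke}

From (4): yoke ∈ Lower.
(1): cable ∉ Lower.
(2) (exactly one): fuse ∈ Lower.
(3): Upper already has 0, so the rest are out.
(7): magnet ∉ Lower.
(8) (exactly one): gear ∉ Lower.
(5): washer matches magnet: washer ∉ Lower.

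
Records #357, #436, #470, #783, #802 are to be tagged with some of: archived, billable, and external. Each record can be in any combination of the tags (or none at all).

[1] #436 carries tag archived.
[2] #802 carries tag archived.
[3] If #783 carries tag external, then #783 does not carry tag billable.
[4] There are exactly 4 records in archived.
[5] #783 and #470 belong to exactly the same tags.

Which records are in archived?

archived = {#436, #470, #783, #802}

From (1): #436 ∈ archived.
From (2): #802 ∈ archived.
Suppose #357 ∈ archived: no assignment then satisfies all the clues, so #357 ∉ archived.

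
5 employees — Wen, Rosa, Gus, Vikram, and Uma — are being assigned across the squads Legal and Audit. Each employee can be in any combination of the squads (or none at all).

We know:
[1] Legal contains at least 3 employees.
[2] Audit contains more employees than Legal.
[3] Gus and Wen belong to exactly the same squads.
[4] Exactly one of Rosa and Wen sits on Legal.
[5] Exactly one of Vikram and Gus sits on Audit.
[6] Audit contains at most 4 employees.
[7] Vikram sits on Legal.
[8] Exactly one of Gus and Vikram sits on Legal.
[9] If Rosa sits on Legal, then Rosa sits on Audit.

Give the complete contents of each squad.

Legal = {Rosa, Uma, Vikram}; Audit = {Gus, Rosa, Uma, Wen}

From (7): Vikram ∈ Legal.
(8) (exactly one): Gus ∉ Legal.
(3): Wen matches Gus: Wen ∉ Legal.
(4) (exactly one): Rosa ∈ Legal.
(9): Rosa ∈ Audit.
(1): only 3 candidates remain for Legal, so all are in.
Suppose Wen ∉ Audit: no assignment then satisfies all the clues, so Wen ∈ Audit.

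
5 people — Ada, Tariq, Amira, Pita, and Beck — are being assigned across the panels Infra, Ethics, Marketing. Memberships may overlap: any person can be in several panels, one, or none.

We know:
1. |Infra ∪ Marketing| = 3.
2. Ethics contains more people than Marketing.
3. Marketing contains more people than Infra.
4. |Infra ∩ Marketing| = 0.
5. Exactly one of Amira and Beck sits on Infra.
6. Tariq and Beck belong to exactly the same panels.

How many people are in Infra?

1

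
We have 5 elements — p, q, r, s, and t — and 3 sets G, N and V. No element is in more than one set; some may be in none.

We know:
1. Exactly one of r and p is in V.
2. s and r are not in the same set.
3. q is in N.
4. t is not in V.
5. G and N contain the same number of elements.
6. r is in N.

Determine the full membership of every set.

G = {s, t}; N = {q, r}; V = {p}

From (3): q ∈ N.
From (4): t ∉ V.
From (6): r ∈ N.
(1) (exactly one): p ∈ V.
(2): s ∉ N.
Suppose s ∉ G: no assignment then satisfies all the clues, so s ∈ G.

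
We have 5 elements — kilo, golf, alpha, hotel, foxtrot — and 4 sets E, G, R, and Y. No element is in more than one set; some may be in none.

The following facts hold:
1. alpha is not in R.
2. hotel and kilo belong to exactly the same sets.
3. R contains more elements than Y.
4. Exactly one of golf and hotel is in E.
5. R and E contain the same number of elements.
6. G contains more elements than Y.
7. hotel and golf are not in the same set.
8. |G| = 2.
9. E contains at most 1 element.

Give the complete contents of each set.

E = {golf}; G = {hotel, kilo}; R = {foxtrot}; Y = {}

From (1): alpha ∉ R.
Suppose kilo ∈ E: no assignment then satisfies all the clues, so kilo ∉ E.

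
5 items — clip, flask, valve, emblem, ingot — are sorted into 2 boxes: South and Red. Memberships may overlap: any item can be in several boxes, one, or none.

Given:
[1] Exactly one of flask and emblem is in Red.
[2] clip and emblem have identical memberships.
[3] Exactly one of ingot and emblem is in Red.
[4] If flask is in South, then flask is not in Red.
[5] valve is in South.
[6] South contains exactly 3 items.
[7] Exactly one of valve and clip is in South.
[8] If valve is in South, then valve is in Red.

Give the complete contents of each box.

South = {flask, ingot, valve}; Red = {clip, emblem, valve}

From (5): valve ∈ South.
(7) (exactly one): clip ∉ South.
(8): valve ∈ Red.
(2): emblem matches clip: emblem ∉ South.
(6): only 3 candidates remain for South, so all are in.
(4): flask ∉ Red.
(1) (exactly one): emblem ∈ Red.
(2): clip matches emblem: clip ∈ Red.
(3) (exactly one): ingot ∉ Red.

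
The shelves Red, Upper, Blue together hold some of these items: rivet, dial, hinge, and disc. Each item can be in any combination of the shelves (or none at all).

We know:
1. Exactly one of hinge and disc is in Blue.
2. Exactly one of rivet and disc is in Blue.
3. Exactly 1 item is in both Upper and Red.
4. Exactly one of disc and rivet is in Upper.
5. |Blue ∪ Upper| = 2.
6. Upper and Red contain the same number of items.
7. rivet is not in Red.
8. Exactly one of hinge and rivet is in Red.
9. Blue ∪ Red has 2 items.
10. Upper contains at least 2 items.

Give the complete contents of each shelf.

Red = {disc, hinge}; Upper = {dial, disc}; Blue = {disc}

From (7): rivet ∉ Red.
(8) (exactly one): hinge ∈ Red.
Suppose rivet ∈ Upper: no assignment then satisfies all the clues, so rivet ∉ Upper.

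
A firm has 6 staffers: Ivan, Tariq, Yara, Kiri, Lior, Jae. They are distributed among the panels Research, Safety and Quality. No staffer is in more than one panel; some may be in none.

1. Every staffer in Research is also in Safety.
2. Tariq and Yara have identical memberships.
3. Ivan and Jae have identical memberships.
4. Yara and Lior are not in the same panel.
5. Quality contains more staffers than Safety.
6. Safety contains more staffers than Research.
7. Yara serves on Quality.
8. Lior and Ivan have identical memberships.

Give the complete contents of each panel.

Research = {}; Safety = {Kiri}; Quality = {Tariq, Yara}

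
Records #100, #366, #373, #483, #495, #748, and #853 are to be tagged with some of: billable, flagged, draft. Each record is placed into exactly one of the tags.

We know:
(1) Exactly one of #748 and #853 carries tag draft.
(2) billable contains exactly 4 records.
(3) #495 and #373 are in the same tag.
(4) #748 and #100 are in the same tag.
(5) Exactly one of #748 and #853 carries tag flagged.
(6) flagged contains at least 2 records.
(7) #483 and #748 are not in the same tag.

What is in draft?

draft = {#853}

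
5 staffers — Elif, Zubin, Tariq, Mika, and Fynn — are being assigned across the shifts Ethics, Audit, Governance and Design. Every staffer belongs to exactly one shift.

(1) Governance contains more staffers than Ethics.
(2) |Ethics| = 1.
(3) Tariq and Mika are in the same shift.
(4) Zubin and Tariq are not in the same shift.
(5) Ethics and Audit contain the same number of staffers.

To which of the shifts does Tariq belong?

Tariq: Governance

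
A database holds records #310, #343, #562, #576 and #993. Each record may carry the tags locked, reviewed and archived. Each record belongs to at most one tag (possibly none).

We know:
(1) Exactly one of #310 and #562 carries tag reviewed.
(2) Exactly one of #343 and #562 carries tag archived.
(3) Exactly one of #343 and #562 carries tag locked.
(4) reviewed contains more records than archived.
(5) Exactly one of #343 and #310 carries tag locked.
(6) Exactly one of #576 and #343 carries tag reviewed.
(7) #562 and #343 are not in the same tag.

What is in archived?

archived = {#562}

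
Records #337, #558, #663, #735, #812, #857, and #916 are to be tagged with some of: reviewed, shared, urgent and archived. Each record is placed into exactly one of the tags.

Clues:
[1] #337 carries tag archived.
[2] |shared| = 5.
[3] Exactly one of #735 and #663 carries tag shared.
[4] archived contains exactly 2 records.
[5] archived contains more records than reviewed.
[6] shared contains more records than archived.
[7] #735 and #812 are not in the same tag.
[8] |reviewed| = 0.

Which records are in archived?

archived = {#337, #735}

From (1): #337 ∈ archived.
(8): reviewed already has 0, so the rest are out.
Suppose #558 ∈ archived: no assignment then satisfies all the clues, so #558 ∉ archived.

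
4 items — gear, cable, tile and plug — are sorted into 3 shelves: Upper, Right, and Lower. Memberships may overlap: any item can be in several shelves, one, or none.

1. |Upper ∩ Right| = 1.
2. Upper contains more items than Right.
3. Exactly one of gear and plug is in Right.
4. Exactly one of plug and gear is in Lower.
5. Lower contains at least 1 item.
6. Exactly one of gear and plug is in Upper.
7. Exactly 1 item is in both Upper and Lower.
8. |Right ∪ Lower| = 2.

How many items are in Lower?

2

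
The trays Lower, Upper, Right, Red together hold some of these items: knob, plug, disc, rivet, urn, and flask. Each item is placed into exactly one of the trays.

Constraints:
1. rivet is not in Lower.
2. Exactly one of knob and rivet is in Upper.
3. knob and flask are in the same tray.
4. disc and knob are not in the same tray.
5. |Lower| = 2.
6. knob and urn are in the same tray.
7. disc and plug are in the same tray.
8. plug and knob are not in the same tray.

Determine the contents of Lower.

Lower = {disc, plug}

From (1): rivet ∉ Lower.
Suppose knob ∈ Lower: no assignment then satisfies all the clues, so knob ∉ Lower.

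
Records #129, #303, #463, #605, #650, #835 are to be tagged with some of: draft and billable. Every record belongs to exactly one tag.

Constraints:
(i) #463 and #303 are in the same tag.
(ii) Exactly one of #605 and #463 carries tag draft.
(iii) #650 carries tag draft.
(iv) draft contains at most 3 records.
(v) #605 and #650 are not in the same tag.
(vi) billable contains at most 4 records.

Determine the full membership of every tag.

draft = {#303, #463, #650}; billable = {#129, #605, #835}

From (iii): #650 ∈ draft.
(v): #605 ∉ draft.
Only one tag left: #605 ∈ billable.
(ii) (exactly one): #463 ∈ draft.
(i): #303 matches #463: #303 ∈ draft.
(iv): draft already has 3, so the rest are out.
Only one tag left: #129 ∈ billable.
Only one tag left: #835 ∈ billable.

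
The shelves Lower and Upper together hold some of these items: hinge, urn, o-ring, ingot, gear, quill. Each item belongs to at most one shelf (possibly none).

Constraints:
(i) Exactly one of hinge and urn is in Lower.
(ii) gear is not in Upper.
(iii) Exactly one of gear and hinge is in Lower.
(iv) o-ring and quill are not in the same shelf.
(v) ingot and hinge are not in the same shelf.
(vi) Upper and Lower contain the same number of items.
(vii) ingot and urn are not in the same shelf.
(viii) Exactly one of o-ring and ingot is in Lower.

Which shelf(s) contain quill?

quill: Upper

From (ii): gear ∉ Upper.
Suppose quill ∈ Lower: no assignment then satisfies all the clues, so quill ∉ Lower.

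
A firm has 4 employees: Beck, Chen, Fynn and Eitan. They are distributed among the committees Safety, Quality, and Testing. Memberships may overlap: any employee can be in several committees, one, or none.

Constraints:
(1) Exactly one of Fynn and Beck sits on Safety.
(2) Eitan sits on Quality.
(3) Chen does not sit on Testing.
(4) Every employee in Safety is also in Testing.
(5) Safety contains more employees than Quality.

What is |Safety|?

2

From (2): Eitan ∈ Quality.
From (3): Chen ∉ Testing.
(4) contrapositive: Chen ∉ Safety.
Suppose Beck ∈ Quality: no assignment then satisfies all the clues, so Beck ∉ Quality.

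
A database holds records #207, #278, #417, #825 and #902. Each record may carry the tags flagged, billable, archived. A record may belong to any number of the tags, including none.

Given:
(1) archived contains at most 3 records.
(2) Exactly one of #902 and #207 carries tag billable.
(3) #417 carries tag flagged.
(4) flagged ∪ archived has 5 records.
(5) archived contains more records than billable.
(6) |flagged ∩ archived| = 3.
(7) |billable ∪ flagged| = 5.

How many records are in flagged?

5

From (3): #417 ∈ flagged.
Suppose #207 ∉ flagged: no assignment then satisfies all the clues, so #207 ∈ flagged.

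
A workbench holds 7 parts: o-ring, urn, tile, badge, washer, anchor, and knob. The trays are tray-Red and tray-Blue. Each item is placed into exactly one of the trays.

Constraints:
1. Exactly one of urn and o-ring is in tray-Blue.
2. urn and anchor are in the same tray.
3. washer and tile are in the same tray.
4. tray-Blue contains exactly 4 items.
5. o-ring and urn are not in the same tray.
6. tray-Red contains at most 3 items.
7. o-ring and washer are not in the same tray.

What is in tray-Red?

tray-Red = {badge, knob, o-ring}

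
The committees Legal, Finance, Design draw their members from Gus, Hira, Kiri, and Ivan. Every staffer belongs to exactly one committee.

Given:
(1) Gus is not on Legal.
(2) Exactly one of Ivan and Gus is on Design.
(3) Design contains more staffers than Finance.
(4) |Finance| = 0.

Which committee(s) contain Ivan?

Ivan: Legal

From (1): Gus ∉ Legal.
(4): Finance already has 0, so the rest are out.
Only one committee left: Gus ∈ Design.
(2) (exactly one): Ivan ∉ Design.
Only one committee left: Ivan ∈ Legal.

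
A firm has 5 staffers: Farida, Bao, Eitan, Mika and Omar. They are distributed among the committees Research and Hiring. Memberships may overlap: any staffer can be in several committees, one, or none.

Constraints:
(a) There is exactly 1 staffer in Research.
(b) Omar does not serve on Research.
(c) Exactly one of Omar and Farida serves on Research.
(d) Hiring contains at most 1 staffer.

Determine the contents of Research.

From (b): Omar ∉ Research.
(c) (exactly one): Farida ∈ Research.
(a): Research already has 1, so the rest are out.

Research = {Farida}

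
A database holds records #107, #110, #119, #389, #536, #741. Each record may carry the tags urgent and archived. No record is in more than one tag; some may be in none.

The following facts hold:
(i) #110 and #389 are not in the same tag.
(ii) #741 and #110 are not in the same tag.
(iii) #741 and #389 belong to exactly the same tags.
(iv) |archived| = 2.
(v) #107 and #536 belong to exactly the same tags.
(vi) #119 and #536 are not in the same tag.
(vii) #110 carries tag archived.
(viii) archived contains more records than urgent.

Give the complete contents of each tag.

urgent = {}; archived = {#110, #119}

From (vii): #110 ∈ archived.
(i): #389 ∉ archived.
(ii): #741 ∉ archived.
Suppose #107 ∈ urgent: no assignment then satisfies all the clues, so #107 ∉ urgent.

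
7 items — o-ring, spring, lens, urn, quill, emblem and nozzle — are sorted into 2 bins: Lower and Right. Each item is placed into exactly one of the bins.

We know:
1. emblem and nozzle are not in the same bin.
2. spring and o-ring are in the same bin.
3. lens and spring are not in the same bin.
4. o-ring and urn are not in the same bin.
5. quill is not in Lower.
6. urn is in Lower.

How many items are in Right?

From (5): quill ∉ Lower.
From (6): urn ∈ Lower.
(4): o-ring ∉ Lower.
Only one bin left: o-ring ∈ Right.
Only one bin left: quill ∈ Right.
(2): spring matches o-ring: spring ∉ Lower.
(2): spring matches o-ring: spring ∈ Right.
(3): lens ∉ Right.
Only one bin left: lens ∈ Lower.

4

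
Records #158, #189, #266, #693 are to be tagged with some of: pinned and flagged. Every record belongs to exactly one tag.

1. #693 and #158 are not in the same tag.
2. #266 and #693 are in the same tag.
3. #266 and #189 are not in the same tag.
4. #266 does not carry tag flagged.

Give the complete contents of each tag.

pinned = {#266, #693}; flagged = {#158, #189}

From (4): #266 ∉ flagged.
(2): #693 matches #266: #693 ∉ flagged.
Only one tag left: #266 ∈ pinned.
Only one tag left: #693 ∈ pinned.
(1): #158 ∉ pinned.
(3): #189 ∉ pinned.
Only one tag left: #158 ∈ flagged.
Only one tag left: #189 ∈ flagged.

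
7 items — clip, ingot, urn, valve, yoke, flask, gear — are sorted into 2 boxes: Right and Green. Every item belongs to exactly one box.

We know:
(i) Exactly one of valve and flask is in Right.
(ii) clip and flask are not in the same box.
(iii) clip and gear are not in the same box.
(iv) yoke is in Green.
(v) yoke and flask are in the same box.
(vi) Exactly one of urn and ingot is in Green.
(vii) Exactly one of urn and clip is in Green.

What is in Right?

Right = {clip, ingot, valve}

From (iv): yoke ∈ Green.
(v): flask matches yoke: flask ∉ Right.
(v): flask matches yoke: flask ∈ Green.
(i) (exactly one): valve ∈ Right.
(ii): clip ∉ Green.
(vii) (exactly one): urn ∈ Green.
Only one box left: clip ∈ Right.
(iii): gear ∉ Right.
(vi) (exactly one): ingot ∉ Green.
Only one box left: ingot ∈ Right.
Only one box left: gear ∈ Green.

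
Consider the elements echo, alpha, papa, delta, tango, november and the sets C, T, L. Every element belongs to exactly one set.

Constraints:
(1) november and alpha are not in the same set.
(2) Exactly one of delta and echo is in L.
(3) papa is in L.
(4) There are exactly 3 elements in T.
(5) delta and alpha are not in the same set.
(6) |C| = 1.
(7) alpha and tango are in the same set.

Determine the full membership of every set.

C = {november}; T = {alpha, echo, tango}; L = {delta, papa}

From (3): papa ∈ L.
Suppose echo ∈ C: no assignment then satisfies all the clues, so echo ∉ C.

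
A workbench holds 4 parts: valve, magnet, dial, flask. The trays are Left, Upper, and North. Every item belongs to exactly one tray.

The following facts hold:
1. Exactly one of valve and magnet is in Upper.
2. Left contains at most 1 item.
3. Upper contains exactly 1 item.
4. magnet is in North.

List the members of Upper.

From (4): magnet ∈ North.
(1) (exactly one): valve ∈ Upper.
(3): Upper already has 1, so the rest are out.

Upper = {valve}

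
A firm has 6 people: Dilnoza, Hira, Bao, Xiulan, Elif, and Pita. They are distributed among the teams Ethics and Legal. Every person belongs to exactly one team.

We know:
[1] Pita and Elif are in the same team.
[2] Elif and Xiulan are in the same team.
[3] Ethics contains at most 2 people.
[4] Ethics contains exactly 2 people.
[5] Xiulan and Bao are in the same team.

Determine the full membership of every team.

Ethics = {Dilnoza, Hira}; Legal = {Bao, Elif, Pita, Xiulan}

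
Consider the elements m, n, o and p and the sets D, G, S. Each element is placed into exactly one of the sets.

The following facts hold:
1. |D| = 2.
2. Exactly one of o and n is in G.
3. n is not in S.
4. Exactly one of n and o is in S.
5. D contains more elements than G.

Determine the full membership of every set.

D = {m, p}; G = {n}; S = {o}

From (3): n ∉ S.
(4) (exactly one): o ∈ S.
(2) (exactly one): n ∈ G.
(1): only 2 candidates remain for D, so all are in.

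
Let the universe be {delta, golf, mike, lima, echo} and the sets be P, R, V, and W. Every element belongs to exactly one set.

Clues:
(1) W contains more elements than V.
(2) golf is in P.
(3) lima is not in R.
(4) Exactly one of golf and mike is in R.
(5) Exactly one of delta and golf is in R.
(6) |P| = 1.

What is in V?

V = {}

From (2): golf ∈ P.
From (3): lima ∉ R.
(4) (exactly one): mike ∈ R.
(5) (exactly one): delta ∈ R.
(6): P already has 1, so the rest are out.
Suppose lima ∈ V: no assignment then satisfies all the clues, so lima ∉ V.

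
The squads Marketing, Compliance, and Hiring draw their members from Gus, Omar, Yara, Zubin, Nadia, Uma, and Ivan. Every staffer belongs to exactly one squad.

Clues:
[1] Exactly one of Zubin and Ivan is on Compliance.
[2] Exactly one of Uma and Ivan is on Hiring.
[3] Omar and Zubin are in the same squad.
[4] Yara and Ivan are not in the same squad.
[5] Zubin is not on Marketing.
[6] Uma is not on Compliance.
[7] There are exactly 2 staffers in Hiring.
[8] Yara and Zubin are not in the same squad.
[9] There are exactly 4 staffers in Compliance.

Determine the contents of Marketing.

Marketing = {Ivan}

From (5): Zubin ∉ Marketing.
From (6): Uma ∉ Compliance.
(3): Omar matches Zubin: Omar ∉ Marketing.
Suppose Gus ∈ Marketing: no assignment then satisfies all the clues, so Gus ∉ Marketing.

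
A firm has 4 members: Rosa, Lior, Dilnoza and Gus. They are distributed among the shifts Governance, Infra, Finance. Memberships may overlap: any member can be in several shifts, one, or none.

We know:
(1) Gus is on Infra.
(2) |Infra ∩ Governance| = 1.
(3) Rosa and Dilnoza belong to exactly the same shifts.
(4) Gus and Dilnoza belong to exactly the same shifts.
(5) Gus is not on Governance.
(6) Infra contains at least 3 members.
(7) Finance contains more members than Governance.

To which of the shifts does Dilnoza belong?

Dilnoza: Finance, Infra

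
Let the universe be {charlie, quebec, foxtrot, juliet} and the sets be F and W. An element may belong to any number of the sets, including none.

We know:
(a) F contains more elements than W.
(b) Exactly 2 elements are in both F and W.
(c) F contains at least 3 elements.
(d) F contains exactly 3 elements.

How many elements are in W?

2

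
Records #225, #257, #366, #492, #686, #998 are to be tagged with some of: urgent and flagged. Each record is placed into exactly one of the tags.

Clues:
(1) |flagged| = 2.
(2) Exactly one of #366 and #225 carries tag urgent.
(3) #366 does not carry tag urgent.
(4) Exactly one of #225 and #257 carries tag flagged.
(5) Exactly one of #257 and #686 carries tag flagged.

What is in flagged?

flagged = {#257, #366}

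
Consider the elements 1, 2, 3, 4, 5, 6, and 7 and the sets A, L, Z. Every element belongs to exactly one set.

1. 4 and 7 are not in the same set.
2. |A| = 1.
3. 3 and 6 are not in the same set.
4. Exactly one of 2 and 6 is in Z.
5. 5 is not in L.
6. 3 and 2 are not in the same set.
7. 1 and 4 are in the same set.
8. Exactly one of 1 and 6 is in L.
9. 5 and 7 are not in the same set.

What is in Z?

Z = {1, 2, 4, 5}

From (5): 5 ∉ L.
Suppose 1 ∉ Z: no assignment then satisfies all the clues, so 1 ∈ Z.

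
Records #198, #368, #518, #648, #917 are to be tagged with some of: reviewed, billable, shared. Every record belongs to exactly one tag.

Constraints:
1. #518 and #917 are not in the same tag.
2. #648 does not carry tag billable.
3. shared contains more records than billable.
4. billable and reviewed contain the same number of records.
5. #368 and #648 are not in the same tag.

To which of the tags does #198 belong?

#198: shared

From (2): #648 ∉ billable.
Suppose #198 ∈ reviewed: no assignment then satisfies all the clues, so #198 ∉ reviewed.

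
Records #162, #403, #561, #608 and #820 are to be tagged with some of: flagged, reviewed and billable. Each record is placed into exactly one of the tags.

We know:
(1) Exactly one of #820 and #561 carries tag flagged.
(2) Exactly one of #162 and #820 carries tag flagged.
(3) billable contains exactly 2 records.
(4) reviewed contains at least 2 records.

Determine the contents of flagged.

flagged = {#820}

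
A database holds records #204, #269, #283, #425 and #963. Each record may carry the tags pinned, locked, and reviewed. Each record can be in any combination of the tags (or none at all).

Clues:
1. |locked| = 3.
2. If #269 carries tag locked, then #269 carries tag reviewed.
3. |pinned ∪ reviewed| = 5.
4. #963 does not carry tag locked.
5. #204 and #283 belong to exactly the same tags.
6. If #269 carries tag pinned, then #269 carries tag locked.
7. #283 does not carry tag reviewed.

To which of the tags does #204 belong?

#204: locked, pinned

From (4): #963 ∉ locked.
From (7): #283 ∉ reviewed.
(5): #204 matches #283: #204 ∉ reviewed.
Suppose #204 ∉ pinned: no assignment then satisfies all the clues, so #204 ∈ pinned.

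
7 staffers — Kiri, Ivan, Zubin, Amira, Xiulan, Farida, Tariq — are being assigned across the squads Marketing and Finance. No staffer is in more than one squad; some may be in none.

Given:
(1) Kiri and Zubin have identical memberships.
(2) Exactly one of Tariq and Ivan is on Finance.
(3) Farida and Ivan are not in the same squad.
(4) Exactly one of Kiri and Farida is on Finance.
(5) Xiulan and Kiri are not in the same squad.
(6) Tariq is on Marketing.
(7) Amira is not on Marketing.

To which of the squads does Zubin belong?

Zubin: Finance

From (6): Tariq ∈ Marketing.
From (7): Amira ∉ Marketing.
(2) (exactly one): Ivan ∈ Finance.
(3): Farida ∉ Finance.
(4) (exactly one): Kiri ∈ Finance.
(5): Xiulan ∉ Finance.
(1): Zubin matches Kiri: Zubin ∉ Marketing.
(1): Zubin matches Kiri: Zubin ∈ Finance.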